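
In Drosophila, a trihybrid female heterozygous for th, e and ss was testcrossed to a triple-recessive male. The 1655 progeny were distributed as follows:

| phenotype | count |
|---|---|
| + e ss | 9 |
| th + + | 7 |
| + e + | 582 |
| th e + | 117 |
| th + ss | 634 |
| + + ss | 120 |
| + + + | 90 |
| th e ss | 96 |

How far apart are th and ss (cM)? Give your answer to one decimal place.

15.3 cM

The two most frequent reciprocal classes, + e + and th + ss, are the parental types, so the F1 was + e + / th + ss.
The two rarest classes, + e ss and th + +, are the double crossovers. Comparing them with the parentals, only the ss allele has switched, so ss is the middle locus and the order is e – ss – th.
Crossovers in the ss–th interval produce the single-crossover classes th e + and + + ss (117 + 120 = 237) plus the double crossovers (16).
RF(ss–th) = (237 + 16) / 1655 = 253/1655 = 0.1529 → 15.3 cM.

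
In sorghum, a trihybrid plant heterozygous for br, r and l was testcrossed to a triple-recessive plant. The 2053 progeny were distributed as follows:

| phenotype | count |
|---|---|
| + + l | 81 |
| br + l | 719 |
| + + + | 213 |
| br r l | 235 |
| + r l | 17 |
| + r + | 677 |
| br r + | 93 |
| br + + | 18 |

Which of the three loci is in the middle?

The two most frequent reciprocal classes, + r + and br + l, are the parental types, so the F1 was + r + / br + l.
The two rarest classes, + r l and br + +, are the double crossovers. Comparing them with the parentals, only the l allele has switched, so l is the middle locus and the order is r – l – br.

l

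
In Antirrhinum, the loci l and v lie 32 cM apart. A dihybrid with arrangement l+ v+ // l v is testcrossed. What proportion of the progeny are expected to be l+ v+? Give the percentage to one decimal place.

A map distance of 32 cM corresponds to a recombination frequency of 0.320.
The F1 is l+ v+ / l v, so l+ v+ is a parental gamete class with expected frequency (1 − r)/2 = 0.680/2 = 0.3400.
That is 0.3400 = 34.0% of the progeny.

34.0%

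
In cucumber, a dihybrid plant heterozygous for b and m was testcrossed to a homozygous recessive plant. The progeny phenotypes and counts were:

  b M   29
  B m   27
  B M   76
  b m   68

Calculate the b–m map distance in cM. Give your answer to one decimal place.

The two most frequent classes, B M (76) and b m (68), are the parental types, so the F1 was B M / b m.
The recombinant classes are B m and b M: 27 + 29 = 56.
Recombination frequency = 56/200 = 0.2800 ≈ 28.0%, i.e. 28.0 cM.

28.0 cM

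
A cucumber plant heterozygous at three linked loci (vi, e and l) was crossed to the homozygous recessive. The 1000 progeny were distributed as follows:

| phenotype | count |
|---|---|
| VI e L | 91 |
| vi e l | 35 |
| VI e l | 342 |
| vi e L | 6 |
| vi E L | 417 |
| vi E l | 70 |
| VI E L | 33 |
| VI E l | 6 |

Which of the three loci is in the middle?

The two most frequent reciprocal classes, vi E L and VI e l, are the parental types, so the F1 was vi E L / VI e l.
The two rarest classes, vi e L and VI E l, are the double crossovers. Comparing them with the parentals, only the e allele has switched, so e is the middle locus and the order is vi – e – l.

e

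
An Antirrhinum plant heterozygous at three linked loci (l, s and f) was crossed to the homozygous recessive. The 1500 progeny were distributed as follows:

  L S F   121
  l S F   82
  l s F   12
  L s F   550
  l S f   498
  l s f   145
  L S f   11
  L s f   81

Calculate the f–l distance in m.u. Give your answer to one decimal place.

12.4 m.u.

The two most frequent reciprocal classes, L s F and l S f, are the parental types, so the F1 was L s F / l S f.
The two rarest classes, l s F and L S f, are the double crossovers. Comparing them with the parentals, only the l allele has switched, so l is the middle locus and the order is s – l – f.
Crossovers in the l–f interval produce the single-crossover classes L s f and l S F (81 + 82 = 163) plus the double crossovers (23).
RF(l–f) = (163 + 23) / 1500 = 186/1500 = 0.1240 → 12.4 m.u.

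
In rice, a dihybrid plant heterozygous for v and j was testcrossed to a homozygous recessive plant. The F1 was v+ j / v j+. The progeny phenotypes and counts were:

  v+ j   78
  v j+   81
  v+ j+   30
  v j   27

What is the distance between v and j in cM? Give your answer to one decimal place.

26.4 cM

The recombinant classes are v+ j+ and v j: 30 + 27 = 57.
Recombination frequency = 57/216 = 0.2639 ≈ 26.4%, i.e. 26.4 cM.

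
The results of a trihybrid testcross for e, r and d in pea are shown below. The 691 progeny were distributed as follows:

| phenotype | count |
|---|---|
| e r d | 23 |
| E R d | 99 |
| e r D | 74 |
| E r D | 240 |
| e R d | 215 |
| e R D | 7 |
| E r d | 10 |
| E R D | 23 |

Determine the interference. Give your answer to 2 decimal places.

0.02

The two most frequent reciprocal classes, E r D and e R d, are the parental types, so the F1 was E r D / e R d.
The two rarest classes, E r d and e R D, are the double crossovers. Comparing them with the parentals, only the d allele has switched, so d is the middle locus and the order is r – d – e.
r–d: (46 + 17)/691 = 0.0912; d–e: (173 + 17)/691 = 0.2750.
Expected DCO frequency = 0.0912 × 0.2750 ≈ 0.02508; observed = 17/691 ≈ 0.02460.
Coefficient of coincidence = 0.02460/0.02508 ≈ 0.98; interference = 1 − 0.98 = 0.02.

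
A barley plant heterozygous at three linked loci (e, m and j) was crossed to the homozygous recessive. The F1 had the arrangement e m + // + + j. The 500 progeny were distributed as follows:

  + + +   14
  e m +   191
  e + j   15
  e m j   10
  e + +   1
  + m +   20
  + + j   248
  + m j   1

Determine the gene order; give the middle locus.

m

The two rarest classes, e + + and + m j, are the double crossovers. Comparing them with the parentals, only the m allele has switched, so m is the middle locus and the order is j – m – e.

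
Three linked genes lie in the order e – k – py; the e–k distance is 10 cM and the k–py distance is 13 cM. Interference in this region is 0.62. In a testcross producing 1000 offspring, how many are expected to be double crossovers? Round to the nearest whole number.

Map distances give recombination frequencies of 0.100 and 0.130 for the two intervals.
With interference 0.62 (so coincidence = 0.38), expected double-crossover frequency = 0.100 × 0.130 × 0.38 = 0.00494.
Expected number = 0.00494 × 1000 = 4.94 ≈ 5.

5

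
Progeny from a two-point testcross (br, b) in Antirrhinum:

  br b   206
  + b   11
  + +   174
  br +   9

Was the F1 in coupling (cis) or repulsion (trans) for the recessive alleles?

The two most frequent classes are + + (174) and br b (206); these are the parental (non-recombinant) types.
So the F1 carried + + on one chromosome and br b on the other — the recessive alleles are on the same chromosome (cis / coupling).

cis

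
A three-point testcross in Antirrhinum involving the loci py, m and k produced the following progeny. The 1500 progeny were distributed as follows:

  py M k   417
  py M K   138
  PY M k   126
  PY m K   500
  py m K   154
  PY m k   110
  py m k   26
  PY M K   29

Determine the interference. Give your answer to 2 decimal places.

0.19

The two most frequent reciprocal classes, py M k and PY m K, are the parental types, so the F1 was py M k / PY m K.
The two rarest classes, py m k and PY M K, are the double crossovers. Comparing them with the parentals, only the m allele has switched, so m is the middle locus and the order is k – m – py.
k–m: (248 + 55)/1500 = 0.2020; m–py: (280 + 55)/1500 = 0.2233.
Expected DCO frequency = 0.2020 × 0.2233 ≈ 0.04511; observed = 55/1500 ≈ 0.03667.
Coefficient of coincidence = 0.03667/0.04511 ≈ 0.81; interference = 1 − 0.81 = 0.19.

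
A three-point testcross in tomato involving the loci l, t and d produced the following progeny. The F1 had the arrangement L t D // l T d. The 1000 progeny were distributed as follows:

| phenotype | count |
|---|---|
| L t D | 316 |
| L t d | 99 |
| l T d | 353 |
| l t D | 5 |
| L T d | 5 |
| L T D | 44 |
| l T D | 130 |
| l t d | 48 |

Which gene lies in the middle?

l

The two rarest classes, l t D and L T d, are the double crossovers. Comparing them with the parentals, only the l allele has switched, so l is the middle locus and the order is t – l – d.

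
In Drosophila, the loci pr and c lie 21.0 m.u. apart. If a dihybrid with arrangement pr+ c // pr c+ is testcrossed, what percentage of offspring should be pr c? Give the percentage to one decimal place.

A map distance of 21.0 m.u. corresponds to a recombination frequency of 0.210.
The F1 is pr+ c / pr c+, so pr c is a recombinant gamete class with expected frequency r/2 = 0.210/2 = 0.1050.
That is 0.1050 = 10.5% of the progeny.

10.5%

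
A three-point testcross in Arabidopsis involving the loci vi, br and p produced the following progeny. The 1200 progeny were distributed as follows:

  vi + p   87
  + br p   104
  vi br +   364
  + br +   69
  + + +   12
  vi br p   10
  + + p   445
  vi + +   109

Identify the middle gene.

The two most frequent reciprocal classes, + + p and vi br +, are the parental types, so the F1 was + + p / vi br +.
The two rarest classes, + + + and vi br p, are the double crossovers. Comparing them with the parentals, only the p allele has switched, so p is the middle locus and the order is br – p – vi.

p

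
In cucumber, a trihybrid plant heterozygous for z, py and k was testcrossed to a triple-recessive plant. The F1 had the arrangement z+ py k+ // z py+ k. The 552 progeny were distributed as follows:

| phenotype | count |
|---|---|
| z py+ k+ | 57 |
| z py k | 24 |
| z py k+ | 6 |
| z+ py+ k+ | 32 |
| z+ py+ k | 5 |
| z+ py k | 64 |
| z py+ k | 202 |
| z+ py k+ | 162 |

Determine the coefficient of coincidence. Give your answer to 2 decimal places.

0.69

The two rarest classes, z py k+ and z+ py+ k, are the double crossovers. Comparing them with the parentals, only the z allele has switched, so z is the middle locus and the order is k – z – py.
k–z: (121 + 11)/552 = 0.2391; z–py: (56 + 11)/552 = 0.1214.
Expected DCO frequency = 0.2391 × 0.1214 ≈ 0.02903; observed = 11/552 ≈ 0.01993.
Coefficient of coincidence = 0.01993/0.02903 ≈ 0.69.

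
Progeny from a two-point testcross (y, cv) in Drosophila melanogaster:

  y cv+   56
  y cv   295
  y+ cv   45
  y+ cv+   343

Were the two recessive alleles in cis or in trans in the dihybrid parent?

cis

The two most frequent classes are y+ cv+ (343) and y cv (295); these are the parental (non-recombinant) types.
So the F1 carried y+ cv+ on one chromosome and y cv on the other — the recessive alleles are on the same chromosome (cis / coupling).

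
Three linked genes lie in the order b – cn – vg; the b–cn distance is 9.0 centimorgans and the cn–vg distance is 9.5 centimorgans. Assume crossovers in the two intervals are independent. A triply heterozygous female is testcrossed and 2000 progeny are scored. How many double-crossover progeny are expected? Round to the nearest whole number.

Map distances give recombination frequencies of 0.090 and 0.095 for the two intervals.
With no interference, expected double-crossover frequency = 0.090 × 0.095 = 0.00855.
Expected number = 0.00855 × 2000 = 17.10 ≈ 17.

17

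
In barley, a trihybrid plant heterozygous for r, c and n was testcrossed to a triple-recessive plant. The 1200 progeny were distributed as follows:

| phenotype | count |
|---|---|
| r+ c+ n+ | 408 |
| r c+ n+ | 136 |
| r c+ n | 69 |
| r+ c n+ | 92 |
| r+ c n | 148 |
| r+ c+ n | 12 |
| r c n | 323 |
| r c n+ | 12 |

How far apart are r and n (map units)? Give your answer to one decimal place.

25.7 map units

The two most frequent reciprocal classes, r c n and r+ c+ n+, are the parental types, so the F1 was r c n / r+ c+ n+.
The two rarest classes, r c n+ and r+ c+ n, are the double crossovers. Comparing them with the parentals, only the n allele has switched, so n is the middle locus and the order is c – n – r.
Crossovers in the n–r interval produce the single-crossover classes r+ c n and r c+ n+ (148 + 136 = 284) plus the double crossovers (24).
RF(n–r) = (284 + 24) / 1200 = 308/1200 = 0.2567 → 25.7 map units.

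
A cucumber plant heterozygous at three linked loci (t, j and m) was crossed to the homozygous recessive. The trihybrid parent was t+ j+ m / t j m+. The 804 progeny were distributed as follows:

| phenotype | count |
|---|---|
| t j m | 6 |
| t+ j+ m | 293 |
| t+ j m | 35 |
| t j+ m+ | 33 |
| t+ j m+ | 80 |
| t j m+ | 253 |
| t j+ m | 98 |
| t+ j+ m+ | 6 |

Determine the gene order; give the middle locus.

m

The two rarest classes, t+ j+ m+ and t j m, are the double crossovers. Comparing them with the parentals, only the m allele has switched, so m is the middle locus and the order is j – m – t.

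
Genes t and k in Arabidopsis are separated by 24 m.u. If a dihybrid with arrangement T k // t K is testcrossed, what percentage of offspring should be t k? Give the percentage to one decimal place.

A map distance of 24 m.u. corresponds to a recombination frequency of 0.240.
The F1 is T k / t K, so t k is a recombinant gamete class with expected frequency r/2 = 0.240/2 = 0.1200.
That is 0.1200 = 12.0% of the progeny.

12.0%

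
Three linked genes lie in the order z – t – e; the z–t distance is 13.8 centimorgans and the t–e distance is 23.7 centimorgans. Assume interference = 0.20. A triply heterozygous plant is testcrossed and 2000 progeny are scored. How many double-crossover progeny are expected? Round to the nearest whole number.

52

Map distances give recombination frequencies of 0.138 and 0.237 for the two intervals.
With interference 0.20 (so coincidence = 0.80), expected double-crossover frequency = 0.138 × 0.237 × 0.80 = 0.02616.
Expected number = 0.02616 × 2000 = 52.33 ≈ 52.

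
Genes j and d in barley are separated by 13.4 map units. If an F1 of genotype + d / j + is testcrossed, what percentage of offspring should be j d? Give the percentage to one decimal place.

6.7%

A map distance of 13.4 map units corresponds to a recombination frequency of 0.134.
The F1 is + d / j +, so j d is a recombinant gamete class with expected frequency r/2 = 0.134/2 = 0.0670.
That is 0.0670 = 6.7% of the progeny.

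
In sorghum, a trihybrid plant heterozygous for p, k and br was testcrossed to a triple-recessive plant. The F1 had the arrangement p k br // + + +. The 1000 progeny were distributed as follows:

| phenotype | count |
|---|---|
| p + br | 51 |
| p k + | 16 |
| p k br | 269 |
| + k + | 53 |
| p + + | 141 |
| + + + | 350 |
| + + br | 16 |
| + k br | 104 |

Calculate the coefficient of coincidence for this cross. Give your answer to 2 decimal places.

0.85

The two rarest classes, p k + and + + br, are the double crossovers. Comparing them with the parentals, only the br allele has switched, so br is the middle locus and the order is p – br – k.
p–br: (245 + 32)/1000 = 0.2770; br–k: (104 + 32)/1000 = 0.1360.
Expected DCO frequency = 0.2770 × 0.1360 ≈ 0.03767; observed = 32/1000 ≈ 0.03200.
Coefficient of coincidence = 0.03200/0.03767 ≈ 0.85.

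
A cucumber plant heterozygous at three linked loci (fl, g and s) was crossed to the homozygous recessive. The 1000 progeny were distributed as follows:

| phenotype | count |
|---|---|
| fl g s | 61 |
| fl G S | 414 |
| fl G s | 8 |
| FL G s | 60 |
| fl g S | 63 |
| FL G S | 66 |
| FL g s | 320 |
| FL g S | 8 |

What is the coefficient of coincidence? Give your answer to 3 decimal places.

0.805

The two most frequent reciprocal classes, fl G S and FL g s, are the parental types, so the F1 was fl G S / FL g s.
The two rarest classes, fl G s and FL g S, are the double crossovers. Comparing them with the parentals, only the s allele has switched, so s is the middle locus and the order is g – s – fl.
g–s: (123 + 16)/1000 = 0.1390; s–fl: (127 + 16)/1000 = 0.1430.
Expected DCO frequency = 0.1390 × 0.1430 ≈ 0.01988; observed = 16/1000 ≈ 0.01600.
Coefficient of coincidence = 0.01600/0.01988 ≈ 0.805.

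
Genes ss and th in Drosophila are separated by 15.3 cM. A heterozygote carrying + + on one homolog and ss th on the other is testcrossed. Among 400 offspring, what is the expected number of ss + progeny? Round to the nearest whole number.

A map distance of 15.3 cM corresponds to a recombination frequency of 0.153.
The F1 is + + / ss th, so ss + is a recombinant gamete class with expected frequency r/2 = 0.153/2 = 0.0765.
Expected number = 0.0765 × 400 = 30.60 ≈ 31.

31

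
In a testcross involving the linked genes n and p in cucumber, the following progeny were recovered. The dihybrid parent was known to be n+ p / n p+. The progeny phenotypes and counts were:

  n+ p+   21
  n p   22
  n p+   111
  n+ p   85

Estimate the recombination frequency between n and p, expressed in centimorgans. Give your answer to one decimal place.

The recombinant classes are n+ p+ and n p: 21 + 22 = 43.
Recombination frequency = 43/239 = 0.1799 ≈ 18.0%, i.e. 18.0 centimorgans.

18.0 centimorgans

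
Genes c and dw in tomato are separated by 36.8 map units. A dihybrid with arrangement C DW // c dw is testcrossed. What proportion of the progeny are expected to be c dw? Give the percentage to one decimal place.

A map distance of 36.8 map units corresponds to a recombination frequency of 0.368.
The F1 is C DW / c dw, so c dw is a parental gamete class with expected frequency (1 − r)/2 = 0.632/2 = 0.3160.
That is 0.3160 = 31.6% of the progeny.

31.6%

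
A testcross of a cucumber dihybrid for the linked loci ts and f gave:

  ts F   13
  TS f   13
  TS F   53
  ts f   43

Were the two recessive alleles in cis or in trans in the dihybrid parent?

cis

The two most frequent classes are TS F (53) and ts f (43); these are the parental (non-recombinant) types.
So the F1 carried TS F on one chromosome and ts f on the other — the recessive alleles are on the same chromosome (cis / coupling).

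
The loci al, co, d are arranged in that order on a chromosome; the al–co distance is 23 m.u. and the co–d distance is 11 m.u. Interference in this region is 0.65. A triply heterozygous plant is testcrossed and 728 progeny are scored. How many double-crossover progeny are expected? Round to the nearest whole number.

Map distances give recombination frequencies of 0.230 and 0.110 for the two intervals.
With interference 0.65 (so coincidence = 0.35), expected double-crossover frequency = 0.230 × 0.110 × 0.35 = 0.00886.
Expected number = 0.00886 × 728 = 6.45 ≈ 6.

6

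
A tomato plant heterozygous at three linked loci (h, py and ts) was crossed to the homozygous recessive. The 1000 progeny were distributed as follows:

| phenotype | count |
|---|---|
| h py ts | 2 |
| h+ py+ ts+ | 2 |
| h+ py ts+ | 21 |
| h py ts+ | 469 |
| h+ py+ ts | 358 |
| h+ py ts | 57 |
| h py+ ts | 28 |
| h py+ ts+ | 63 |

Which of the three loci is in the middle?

The two most frequent reciprocal classes, h py ts+ and h+ py+ ts, are the parental types, so the F1 was h py ts+ / h+ py+ ts.
The two rarest classes, h py ts and h+ py+ ts+, are the double crossovers. Comparing them with the parentals, only the ts allele has switched, so ts is the middle locus and the order is h – ts – py.

ts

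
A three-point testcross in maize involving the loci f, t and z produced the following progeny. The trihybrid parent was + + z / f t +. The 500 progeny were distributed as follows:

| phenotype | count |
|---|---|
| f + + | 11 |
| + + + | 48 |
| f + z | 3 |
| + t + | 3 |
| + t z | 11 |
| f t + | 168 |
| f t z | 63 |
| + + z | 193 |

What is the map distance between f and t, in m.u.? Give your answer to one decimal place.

The two rarest classes, f + z and + t +, are the double crossovers. Comparing them with the parentals, only the f allele has switched, so f is the middle locus and the order is z – f – t.
Crossovers in the f–t interval produce the single-crossover classes + t z and f + + (11 + 11 = 22) plus the double crossovers (6).
RF(f–t) = (22 + 6) / 500 = 28/500 = 0.0560 → 5.6 m.u.

5.6 m.u.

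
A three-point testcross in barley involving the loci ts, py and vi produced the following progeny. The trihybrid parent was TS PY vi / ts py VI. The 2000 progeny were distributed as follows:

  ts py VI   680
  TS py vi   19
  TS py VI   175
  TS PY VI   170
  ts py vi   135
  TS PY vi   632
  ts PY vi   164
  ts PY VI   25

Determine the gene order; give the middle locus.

py

The two rarest classes, TS py vi and ts PY VI, are the double crossovers. Comparing them with the parentals, only the py allele has switched, so py is the middle locus and the order is vi – py – ts.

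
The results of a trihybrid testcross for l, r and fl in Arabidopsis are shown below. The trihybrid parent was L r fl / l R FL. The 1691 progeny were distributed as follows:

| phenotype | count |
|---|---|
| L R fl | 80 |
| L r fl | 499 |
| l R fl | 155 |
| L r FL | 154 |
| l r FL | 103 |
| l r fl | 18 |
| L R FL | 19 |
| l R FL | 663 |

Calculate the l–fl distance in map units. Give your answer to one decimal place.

The two rarest classes, l r fl and L R FL, are the double crossovers. Comparing them with the parentals, only the l allele has switched, so l is the middle locus and the order is r – l – fl.
Crossovers in the l–fl interval produce the single-crossover classes L r FL and l R fl (154 + 155 = 309) plus the double crossovers (37).
RF(l–fl) = (309 + 37) / 1691 = 346/1691 = 0.2046 → 20.5 map units.

20.5 map units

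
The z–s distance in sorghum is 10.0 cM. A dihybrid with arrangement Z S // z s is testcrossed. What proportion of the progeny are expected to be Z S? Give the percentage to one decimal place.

A map distance of 10.0 cM corresponds to a recombination frequency of 0.100.
The F1 is Z S / z s, so Z S is a parental gamete class with expected frequency (1 − r)/2 = 0.900/2 = 0.4500.
That is 0.4500 = 45.0% of the progeny.

45.0%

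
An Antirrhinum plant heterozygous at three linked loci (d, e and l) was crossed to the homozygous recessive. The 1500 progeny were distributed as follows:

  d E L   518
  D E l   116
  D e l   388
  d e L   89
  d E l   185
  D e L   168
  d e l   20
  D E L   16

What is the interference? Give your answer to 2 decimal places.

0.42

The two most frequent reciprocal classes, D e l and d E L, are the parental types, so the F1 was D e l / d E L.
The two rarest classes, d e l and D E L, are the double crossovers. Comparing them with the parentals, only the d allele has switched, so d is the middle locus and the order is e – d – l.
e–d: (205 + 36)/1500 = 0.1607; d–l: (353 + 36)/1500 = 0.2593.
Expected DCO frequency = 0.1607 × 0.2593 ≈ 0.04167; observed = 36/1500 ≈ 0.02400.
Coefficient of coincidence = 0.02400/0.04167 ≈ 0.58; interference = 1 − 0.58 = 0.42.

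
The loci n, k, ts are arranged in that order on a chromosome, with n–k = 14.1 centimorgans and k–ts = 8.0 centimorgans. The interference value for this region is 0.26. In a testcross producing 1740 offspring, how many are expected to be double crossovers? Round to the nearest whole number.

Map distances give recombination frequencies of 0.141 and 0.080 for the two intervals.
With interference 0.26 (so coincidence = 0.74), expected double-crossover frequency = 0.141 × 0.080 × 0.74 = 0.00835.
Expected number = 0.00835 × 1740 = 14.52 ≈ 15.

15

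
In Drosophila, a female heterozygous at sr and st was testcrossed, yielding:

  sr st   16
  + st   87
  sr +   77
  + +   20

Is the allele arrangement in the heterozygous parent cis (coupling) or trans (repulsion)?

The two most frequent classes are + st (87) and sr + (77); these are the parental (non-recombinant) types.
So the F1 carried + st on one chromosome and sr + on the other — the recessive alleles are on opposite chromosomes (trans / repulsion).

trans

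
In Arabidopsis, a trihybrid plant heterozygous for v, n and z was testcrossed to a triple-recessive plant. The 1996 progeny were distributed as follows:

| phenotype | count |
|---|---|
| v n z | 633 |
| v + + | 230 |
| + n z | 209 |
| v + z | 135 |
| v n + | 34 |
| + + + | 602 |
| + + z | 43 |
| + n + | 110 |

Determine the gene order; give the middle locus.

The two most frequent reciprocal classes, + + + and v n z, are the parental types, so the F1 was + + + / v n z.
The two rarest classes, + + z and v n +, are the double crossovers. Comparing them with the parentals, only the z allele has switched, so z is the middle locus and the order is v – z – n.

z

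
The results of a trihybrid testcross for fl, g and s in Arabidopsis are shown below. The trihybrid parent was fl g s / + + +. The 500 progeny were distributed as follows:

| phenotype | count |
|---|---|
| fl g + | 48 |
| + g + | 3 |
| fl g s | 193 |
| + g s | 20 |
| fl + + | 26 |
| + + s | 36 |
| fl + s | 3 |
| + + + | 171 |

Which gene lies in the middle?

The two rarest classes, fl + s and + g +, are the double crossovers. Comparing them with the parentals, only the g allele has switched, so g is the middle locus and the order is s – g – fl.

g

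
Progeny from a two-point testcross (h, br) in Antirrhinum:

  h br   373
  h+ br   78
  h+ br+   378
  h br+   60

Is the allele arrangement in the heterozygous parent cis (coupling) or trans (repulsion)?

cis

The two most frequent classes are h+ br+ (378) and h br (373); these are the parental (non-recombinant) types.
So the F1 carried h+ br+ on one chromosome and h br on the other — the recessive alleles are on the same chromosome (cis / coupling).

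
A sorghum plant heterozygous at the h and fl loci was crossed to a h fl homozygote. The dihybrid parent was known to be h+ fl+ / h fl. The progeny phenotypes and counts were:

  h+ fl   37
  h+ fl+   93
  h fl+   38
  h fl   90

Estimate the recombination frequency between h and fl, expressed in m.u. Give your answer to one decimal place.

The recombinant classes are h+ fl and h fl+: 37 + 38 = 75.
Recombination frequency = 75/258 = 0.2907 ≈ 29.1%, i.e. 29.1 m.u.

29.1 m.u.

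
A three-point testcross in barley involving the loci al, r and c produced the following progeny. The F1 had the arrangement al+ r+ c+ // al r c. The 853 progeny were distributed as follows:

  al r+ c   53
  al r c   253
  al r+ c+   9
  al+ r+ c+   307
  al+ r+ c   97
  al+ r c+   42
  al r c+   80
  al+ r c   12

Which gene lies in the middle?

The two rarest classes, al r+ c+ and al+ r c, are the double crossovers. Comparing them with the parentals, only the al allele has switched, so al is the middle locus and the order is r – al – c.

al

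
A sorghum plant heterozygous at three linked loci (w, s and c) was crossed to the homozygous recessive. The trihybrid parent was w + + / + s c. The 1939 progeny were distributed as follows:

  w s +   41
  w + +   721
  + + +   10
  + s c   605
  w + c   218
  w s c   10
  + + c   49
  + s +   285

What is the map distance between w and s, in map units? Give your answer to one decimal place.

The two rarest classes, + + + and w s c, are the double crossovers. Comparing them with the parentals, only the w allele has switched, so w is the middle locus and the order is s – w – c.
Crossovers in the s–w interval produce the single-crossover classes w s + and + + c (41 + 49 = 90) plus the double crossovers (20).
RF(s–w) = (90 + 20) / 1939 = 110/1939 = 0.0567 → 5.7 map units.

5.7 map units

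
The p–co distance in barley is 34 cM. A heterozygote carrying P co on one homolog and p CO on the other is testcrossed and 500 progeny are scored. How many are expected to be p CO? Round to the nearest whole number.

A map distance of 34 cM corresponds to a recombination frequency of 0.340.
The F1 is P co / p CO, so p CO is a parental gamete class with expected frequency (1 − r)/2 = 0.660/2 = 0.3300.
Expected number = 0.3300 × 500 = 165.00 ≈ 165.

165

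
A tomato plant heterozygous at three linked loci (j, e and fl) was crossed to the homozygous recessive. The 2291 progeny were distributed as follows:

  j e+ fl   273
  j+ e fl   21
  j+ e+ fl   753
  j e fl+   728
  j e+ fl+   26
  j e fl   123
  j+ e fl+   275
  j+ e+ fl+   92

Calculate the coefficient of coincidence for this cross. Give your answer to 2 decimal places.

The two most frequent reciprocal classes, j+ e+ fl and j e fl+, are the parental types, so the F1 was j+ e+ fl / j e fl+.
The two rarest classes, j+ e fl and j e+ fl+, are the double crossovers. Comparing them with the parentals, only the e allele has switched, so e is the middle locus and the order is fl – e – j.
fl–e: (215 + 47)/2291 = 0.1144; e–j: (548 + 47)/2291 = 0.2597.
Expected DCO frequency = 0.1144 × 0.2597 ≈ 0.02971; observed = 47/2291 ≈ 0.02052.
Coefficient of coincidence = 0.02052/0.02971 ≈ 0.69.

0.69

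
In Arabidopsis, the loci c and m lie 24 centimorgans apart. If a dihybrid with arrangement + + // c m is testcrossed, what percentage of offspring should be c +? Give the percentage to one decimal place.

12.0%

A map distance of 24 centimorgans corresponds to a recombination frequency of 0.240.
The F1 is + + / c m, so c + is a recombinant gamete class with expected frequency r/2 = 0.240/2 = 0.1200.
That is 0.1200 = 12.0% of the progeny.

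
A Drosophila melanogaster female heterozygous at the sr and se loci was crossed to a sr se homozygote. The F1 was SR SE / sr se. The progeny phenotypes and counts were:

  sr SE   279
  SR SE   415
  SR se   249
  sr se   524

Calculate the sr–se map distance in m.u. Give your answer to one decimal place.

The recombinant classes are SR se and sr SE: 249 + 279 = 528.
Recombination frequency = 528/1467 = 0.3599 ≈ 36.0%, i.e. 36.0 m.u.

36.0 m.u.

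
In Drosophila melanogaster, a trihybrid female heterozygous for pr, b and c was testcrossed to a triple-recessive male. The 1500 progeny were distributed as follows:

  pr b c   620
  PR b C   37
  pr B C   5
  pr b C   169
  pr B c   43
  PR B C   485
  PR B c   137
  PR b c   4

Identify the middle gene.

pr

The two most frequent reciprocal classes, pr b c and PR B C, are the parental types, so the F1 was pr b c / PR B C.
The two rarest classes, PR b c and pr B C, are the double crossovers. Comparing them with the parentals, only the pr allele has switched, so pr is the middle locus and the order is c – pr – b.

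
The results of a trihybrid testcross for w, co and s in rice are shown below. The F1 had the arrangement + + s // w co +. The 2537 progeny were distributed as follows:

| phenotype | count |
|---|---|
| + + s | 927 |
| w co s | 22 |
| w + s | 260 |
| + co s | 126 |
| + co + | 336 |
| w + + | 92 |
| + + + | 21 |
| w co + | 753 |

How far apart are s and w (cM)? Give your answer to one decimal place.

25.2 cM

The two rarest classes, + + + and w co s, are the double crossovers. Comparing them with the parentals, only the s allele has switched, so s is the middle locus and the order is co – s – w.
Crossovers in the s–w interval produce the single-crossover classes w + s and + co + (260 + 336 = 596) plus the double crossovers (43).
RF(s–w) = (596 + 43) / 2537 = 639/2537 = 0.2519 → 25.2 cM.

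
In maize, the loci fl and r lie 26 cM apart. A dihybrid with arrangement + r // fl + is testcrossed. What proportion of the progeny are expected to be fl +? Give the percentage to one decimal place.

A map distance of 26 cM corresponds to a recombination frequency of 0.260.
The F1 is + r / fl +, so fl + is a parental gamete class with expected frequency (1 − r)/2 = 0.740/2 = 0.3700.
That is 0.3700 = 37.0% of the progeny.

37.0%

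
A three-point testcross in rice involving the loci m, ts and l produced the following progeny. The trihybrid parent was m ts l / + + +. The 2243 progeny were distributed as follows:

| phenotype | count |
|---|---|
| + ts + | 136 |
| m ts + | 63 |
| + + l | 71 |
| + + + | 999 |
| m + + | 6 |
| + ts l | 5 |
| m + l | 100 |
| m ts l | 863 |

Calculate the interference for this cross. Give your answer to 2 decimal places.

The two rarest classes, + ts l and m + +, are the double crossovers. Comparing them with the parentals, only the m allele has switched, so m is the middle locus and the order is ts – m – l.
ts–m: (236 + 11)/2243 = 0.1101; m–l: (134 + 11)/2243 = 0.0646.
Expected DCO frequency = 0.1101 × 0.0646 ≈ 0.00711; observed = 11/2243 ≈ 0.00490.
Coefficient of coincidence = 0.00490/0.00711 ≈ 0.69; interference = 1 − 0.69 = 0.31.

0.31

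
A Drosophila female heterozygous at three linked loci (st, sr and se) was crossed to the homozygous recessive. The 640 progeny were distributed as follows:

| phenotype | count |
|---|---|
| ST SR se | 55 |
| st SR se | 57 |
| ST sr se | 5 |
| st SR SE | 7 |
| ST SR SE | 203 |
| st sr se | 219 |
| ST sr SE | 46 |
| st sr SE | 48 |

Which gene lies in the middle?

The two most frequent reciprocal classes, ST SR SE and st sr se, are the parental types, so the F1 was ST SR SE / st sr se.
The two rarest classes, st SR SE and ST sr se, are the double crossovers. Comparing them with the parentals, only the st allele has switched, so st is the middle locus and the order is se – st – sr.

st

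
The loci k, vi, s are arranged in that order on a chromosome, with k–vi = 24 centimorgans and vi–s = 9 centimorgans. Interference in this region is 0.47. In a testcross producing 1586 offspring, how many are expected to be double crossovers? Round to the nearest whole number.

Map distances give recombination frequencies of 0.240 and 0.090 for the two intervals.
With interference 0.47 (so coincidence = 0.53), expected double-crossover frequency = 0.240 × 0.090 × 0.53 = 0.01145.
Expected number = 0.01145 × 1586 = 18.16 ≈ 18.

18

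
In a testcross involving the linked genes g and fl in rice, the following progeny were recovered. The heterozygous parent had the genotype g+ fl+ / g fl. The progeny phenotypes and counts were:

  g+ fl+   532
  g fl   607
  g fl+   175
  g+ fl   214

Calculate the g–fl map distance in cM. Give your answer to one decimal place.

The recombinant classes are g+ fl and g fl+: 214 + 175 = 389.
Recombination frequency = 389/1528 = 0.2546 ≈ 25.5%, i.e. 25.5 cM.

25.5 cM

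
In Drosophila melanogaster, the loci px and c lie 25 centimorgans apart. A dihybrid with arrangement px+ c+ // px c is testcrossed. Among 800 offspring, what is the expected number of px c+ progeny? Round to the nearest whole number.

100

A map distance of 25 centimorgans corresponds to a recombination frequency of 0.250.
The F1 is px+ c+ / px c, so px c+ is a recombinant gamete class with expected frequency r/2 = 0.250/2 = 0.1250.
Expected number = 0.1250 × 800 = 100.00 ≈ 100.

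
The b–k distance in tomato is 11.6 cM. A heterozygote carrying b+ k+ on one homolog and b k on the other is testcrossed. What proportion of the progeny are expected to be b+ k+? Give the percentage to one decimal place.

A map distance of 11.6 cM corresponds to a recombination frequency of 0.116.
The F1 is b+ k+ / b k, so b+ k+ is a parental gamete class with expected frequency (1 − r)/2 = 0.884/2 = 0.4420.
That is 0.4420 = 44.2% of the progeny.

44.2%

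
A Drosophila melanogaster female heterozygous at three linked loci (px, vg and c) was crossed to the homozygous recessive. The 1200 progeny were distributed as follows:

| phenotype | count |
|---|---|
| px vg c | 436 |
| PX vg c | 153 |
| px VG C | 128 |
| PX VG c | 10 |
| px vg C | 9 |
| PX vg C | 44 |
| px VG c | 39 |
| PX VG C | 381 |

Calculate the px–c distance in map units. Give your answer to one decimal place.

25.0 map units

The two most frequent reciprocal classes, px vg c and PX VG C, are the parental types, so the F1 was px vg c / PX VG C.
The two rarest classes, px vg C and PX VG c, are the double crossovers. Comparing them with the parentals, only the c allele has switched, so c is the middle locus and the order is px – c – vg.
Crossovers in the px–c interval produce the single-crossover classes PX vg c and px VG C (153 + 128 = 281) plus the double crossovers (19).
RF(px–c) = (281 + 19) / 1200 = 300/1200 = 0.2500 → 25.0 map units.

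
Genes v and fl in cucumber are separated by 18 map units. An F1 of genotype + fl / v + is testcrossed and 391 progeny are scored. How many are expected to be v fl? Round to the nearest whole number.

A map distance of 18 map units corresponds to a recombination frequency of 0.180.
The F1 is + fl / v +, so v fl is a recombinant gamete class with expected frequency r/2 = 0.180/2 = 0.0900.
Expected number = 0.0900 × 391 = 35.19 ≈ 35.

35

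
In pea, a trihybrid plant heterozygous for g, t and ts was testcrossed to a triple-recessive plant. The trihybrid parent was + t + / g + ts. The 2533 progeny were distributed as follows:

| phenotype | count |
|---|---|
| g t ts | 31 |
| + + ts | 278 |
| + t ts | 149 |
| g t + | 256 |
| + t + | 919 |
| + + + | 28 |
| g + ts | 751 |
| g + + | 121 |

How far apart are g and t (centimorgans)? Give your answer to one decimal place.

The two rarest classes, + + + and g t ts, are the double crossovers. Comparing them with the parentals, only the t allele has switched, so t is the middle locus and the order is ts – t – g.
Crossovers in the t–g interval produce the single-crossover classes g t + and + + ts (256 + 278 = 534) plus the double crossovers (59).
RF(t–g) = (534 + 59) / 2533 = 593/2533 = 0.2341 → 23.4 centimorgans.

23.4 centimorgans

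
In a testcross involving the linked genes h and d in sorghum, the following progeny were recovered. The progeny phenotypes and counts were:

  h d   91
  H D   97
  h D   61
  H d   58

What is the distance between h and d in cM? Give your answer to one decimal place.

The two most frequent classes, H D (97) and h d (91), are the parental types, so the F1 was H D / h d.
The recombinant classes are H d and h D: 58 + 61 = 119.
Recombination frequency = 119/307 = 0.3876 ≈ 38.8%, i.e. 38.8 cM.

38.8 cM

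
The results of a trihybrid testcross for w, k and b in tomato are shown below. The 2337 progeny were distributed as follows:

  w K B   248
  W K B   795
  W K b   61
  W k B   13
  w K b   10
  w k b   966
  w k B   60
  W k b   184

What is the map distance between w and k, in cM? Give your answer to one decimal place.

The two most frequent reciprocal classes, W K B and w k b, are the parental types, so the F1 was W K B / w k b.
The two rarest classes, W k B and w K b, are the double crossovers. Comparing them with the parentals, only the k allele has switched, so k is the middle locus and the order is b – k – w.
Crossovers in the k–w interval produce the single-crossover classes w K B and W k b (248 + 184 = 432) plus the double crossovers (23).
RF(k–w) = (432 + 23) / 2337 = 455/2337 = 0.1947 → 19.5 cM.

19.5 cM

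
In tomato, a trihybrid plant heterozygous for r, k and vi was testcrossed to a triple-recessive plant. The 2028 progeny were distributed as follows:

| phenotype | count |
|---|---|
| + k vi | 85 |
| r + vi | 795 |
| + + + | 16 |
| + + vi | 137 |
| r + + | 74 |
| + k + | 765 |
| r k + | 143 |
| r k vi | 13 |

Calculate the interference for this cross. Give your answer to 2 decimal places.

-0.01

The two most frequent reciprocal classes, + k + and r + vi, are the parental types, so the F1 was + k + / r + vi.
The two rarest classes, + + + and r k vi, are the double crossovers. Comparing them with the parentals, only the k allele has switched, so k is the middle locus and the order is vi – k – r.
vi–k: (159 + 29)/2028 = 0.0927; k–r: (280 + 29)/2028 = 0.1524.
Expected DCO frequency = 0.0927 × 0.1524 ≈ 0.01413; observed = 29/2028 ≈ 0.01430.
Coefficient of coincidence = 0.01430/0.01413 ≈ 1.01; interference = 1 − 1.01 = -0.01.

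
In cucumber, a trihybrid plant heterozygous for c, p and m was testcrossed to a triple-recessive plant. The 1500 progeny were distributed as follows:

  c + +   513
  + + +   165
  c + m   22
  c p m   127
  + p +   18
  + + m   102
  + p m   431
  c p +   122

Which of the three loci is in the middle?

The two most frequent reciprocal classes, c + + and + p m, are the parental types, so the F1 was c + + / + p m.
The two rarest classes, c + m and + p +, are the double crossovers. Comparing them with the parentals, only the m allele has switched, so m is the middle locus and the order is c – m – p.

m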